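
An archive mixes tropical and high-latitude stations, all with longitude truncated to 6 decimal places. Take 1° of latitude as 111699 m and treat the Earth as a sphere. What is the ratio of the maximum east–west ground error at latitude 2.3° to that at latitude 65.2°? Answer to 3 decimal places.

Truncating at 6 decimal places can drop up to a full unit in the last place, so the longitude may be off by as much as 1e-06°.
At 2.3°: 1e-06° × 111699 × cos 2.3° = 1e-06 × 111699 × 0.9992 ≈ 0.11161 m.
At 65.2°: 1e-06° × 111699 × cos 65.2° = 1e-06 × 111699 × 0.4195 ≈ 0.046852 m.
The ratio reduces to cos 2.3° / cos 65.2° = 0.9992/0.4195 ≈ 2.3821.

2.382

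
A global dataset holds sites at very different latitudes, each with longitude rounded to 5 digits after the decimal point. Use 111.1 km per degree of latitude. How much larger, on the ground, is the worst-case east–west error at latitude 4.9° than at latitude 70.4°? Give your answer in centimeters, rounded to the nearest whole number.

37 centimeters

Rounding to 5 decimal places leaves the longitude within ±5e-06° of the true value.
Error at 4.9° = 5e-06° × 111100 × cos 4.9° ≈ 0.5555 × 0.9963 = 0.55347 m.
Error at 70.4° = 5e-06° × 111100 × cos 70.4° ≈ 0.5555 × 0.3355 = 0.18634 m.
Difference: 0.55347 − 0.18634 = 0.36713 m.
That is 0.367126 m = 36.713 cm.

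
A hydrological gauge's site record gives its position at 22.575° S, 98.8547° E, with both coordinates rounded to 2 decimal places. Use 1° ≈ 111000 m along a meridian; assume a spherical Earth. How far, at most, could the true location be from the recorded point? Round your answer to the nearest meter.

755 meters

Rounding to 2 decimal places leaves each coordinate within ±0.005° of the true value.
North–south component: 0.005° × 111000 = 555 m.
East–west component at 22.575°: 0.005° × 111000 × cos 22.575° ≈ 0.005 × 102495 ≈ 512.475 m.
Combining orthogonally: (555² + 512.475²)^½ ≈ 755.417 m.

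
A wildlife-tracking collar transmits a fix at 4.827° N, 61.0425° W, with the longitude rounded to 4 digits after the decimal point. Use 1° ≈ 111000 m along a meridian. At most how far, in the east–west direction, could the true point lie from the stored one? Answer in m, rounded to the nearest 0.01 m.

5.53 m

Rounding to 4 decimal places leaves the longitude within ±5e-05° of the true value.
Parallels shrink by cos φ, so at 4.827° a degree of longitude is 111000 × 0.9965 ≈ 110606 m.
So at most 5e-05° × 110606 ≈ 5.53032 m east–west.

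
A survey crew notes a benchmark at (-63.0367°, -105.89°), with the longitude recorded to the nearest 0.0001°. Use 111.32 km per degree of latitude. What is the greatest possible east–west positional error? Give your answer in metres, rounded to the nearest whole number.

3 metres

Rounding to 4 decimal places leaves the longitude within ±5e-05° of the true value.
Parallels shrink by cos φ, so at 63.0367° a degree of longitude is 111320 × 0.4534 ≈ 50474.7 m.
East–west error: 5e-05° × 50474.7 m/° ≈ 2.52373 m.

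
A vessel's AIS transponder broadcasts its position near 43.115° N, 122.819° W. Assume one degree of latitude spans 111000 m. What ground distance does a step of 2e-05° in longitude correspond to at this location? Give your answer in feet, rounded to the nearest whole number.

5 feet

2e-05° of longitude at 43.115° is 2e-05 × 111000 × cos 43.115° ≈ 2e-05 × 81028.2 = 1.62056 m.
In feet: 1.62056 m ÷ 0.3048 ≈ 5.3168 ft.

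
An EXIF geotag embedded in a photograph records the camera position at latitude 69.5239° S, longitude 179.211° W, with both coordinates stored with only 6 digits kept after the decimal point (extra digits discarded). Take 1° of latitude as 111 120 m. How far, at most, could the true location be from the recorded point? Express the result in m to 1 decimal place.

Truncating at 6 decimal places can drop up to a full unit in the last place, so each coordinate may be off by as much as 1e-06°.
N–S: 1e-06° × 111120 m/° = 0.11112 m.
East–west component at 69.5239°: 1e-06° × 111120 × cos 69.5239° ≈ 1e-06 × 38871.6 ≈ 0.0388716 m.
The two errors are perpendicular, so the maximum displacement is √(0.11112² + 0.0388716²) ≈ 0.117723 m.

0.1 m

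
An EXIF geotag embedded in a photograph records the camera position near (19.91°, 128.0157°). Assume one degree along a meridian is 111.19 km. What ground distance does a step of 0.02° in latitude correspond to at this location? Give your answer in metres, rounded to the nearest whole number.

2224 metres

0.02° × 111190 m/° = 2223.8 m.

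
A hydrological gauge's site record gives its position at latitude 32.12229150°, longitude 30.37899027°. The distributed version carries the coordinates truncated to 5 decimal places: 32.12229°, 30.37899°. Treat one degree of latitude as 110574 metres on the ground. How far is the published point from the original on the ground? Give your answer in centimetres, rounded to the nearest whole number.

17 centimetres

Δlat = 32.12229150 − 32.12229 = +0.00000150°; Δlon = 30.37899027 − 30.37899 = +0.00000027°.
North–south shift: 0.00000150 × 110574 = 0.165861 m.
E–W at 32.1223°: 0.00000027° × 110574 × cos 32.1223° = 0.00000027 × 110574 × 0.8469 ≈ 0.0252846 m.
Combined displacement = (0.165861² + 0.0252846²)^½ ≈ 0.167777 m.
That is 0.167777 m = 16.778 cm.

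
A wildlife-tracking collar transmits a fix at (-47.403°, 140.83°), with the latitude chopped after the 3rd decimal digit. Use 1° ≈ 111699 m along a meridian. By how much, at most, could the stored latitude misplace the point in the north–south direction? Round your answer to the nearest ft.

366 ft

Truncating at 3 decimal places can drop up to a full unit in the last place, so the latitude may be off by as much as 0.001°.
Along the meridian that is 0.001° × 111699 m/° = 111.699 m.
Converting: 111.699 m × 3.2808 ft/m ≈ 366.47 ft.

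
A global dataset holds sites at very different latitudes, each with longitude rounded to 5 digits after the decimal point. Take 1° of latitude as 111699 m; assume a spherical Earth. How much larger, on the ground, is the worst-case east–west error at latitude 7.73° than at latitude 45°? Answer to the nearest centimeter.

16 centimeters

Rounding to 5 decimal places leaves the longitude within ±5e-06° of the true value.
At 7.73°: 5e-06° × 111699 × cos 7.73° = 5e-06 × 111699 × 0.9909 ≈ 0.55342 m.
At 45°: 5e-06° × 111699 × cos 45° = 5e-06 × 111699 × 0.7071 ≈ 0.39492 m.
Difference: 0.55342 − 0.39492 = 0.1585 m.
That is 0.158504 m = 15.85 cm.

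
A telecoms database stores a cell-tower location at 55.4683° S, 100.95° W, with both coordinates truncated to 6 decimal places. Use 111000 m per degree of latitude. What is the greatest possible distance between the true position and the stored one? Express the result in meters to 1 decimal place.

Truncating at 6 decimal places can drop up to a full unit in the last place, so each coordinate may be off by as much as 1e-06°.
N–S: 1e-06° × 111000 m/° = 0.111 m.
E–W at 55.4683°: 1e-06° × 111000 × cos 55.4683° = 1e-06 × 111000 × 0.5669 ≈ 0.0629217 m.
Worst case both components are at the extreme and orthogonal: √(0.111² + 0.0629217²) ≈ 0.127594 m.

0.1 meters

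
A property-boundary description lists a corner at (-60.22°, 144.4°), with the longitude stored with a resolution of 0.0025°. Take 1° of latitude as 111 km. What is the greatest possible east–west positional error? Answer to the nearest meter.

69 meters

With a 0.0025° grid the true value lies within half a step, ±0.0025°/2 = ±0.00125°, of the stored one.
One degree of longitude at 60.22° is 111000 × cos 60.22° ≈ 111000 × 0.4967 = 55130.5 m.
So at most 0.00125° × 55130.5 ≈ 68.9131 m east–west.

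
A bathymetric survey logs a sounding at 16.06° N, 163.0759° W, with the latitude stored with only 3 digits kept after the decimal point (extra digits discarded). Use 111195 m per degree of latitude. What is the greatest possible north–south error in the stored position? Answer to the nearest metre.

Truncating at 3 decimal places can drop up to a full unit in the last place, so the latitude may be off by as much as 0.001°.
So the N–S error is at most 0.001 × 111195 = 111.195 m.

111 metres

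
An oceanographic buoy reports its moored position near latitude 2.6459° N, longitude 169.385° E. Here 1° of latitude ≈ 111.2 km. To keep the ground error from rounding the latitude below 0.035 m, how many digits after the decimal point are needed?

One degree of latitude covers 111200 m.
N decimal places → at most half a unit in the last place, 0.5 × 10⁻ᴺ° = 111200/2 × 10⁻ᴺ m.
Need 0.5 × 111200 × 10⁻ᴺ ≤ 0.035 → 10⁻ᴺ ≤ 6.295e-07, so N ≥ 6.20.
At 6 places the error can reach 0.0556 m, but 7 places keeps it to 0.00556 m.

7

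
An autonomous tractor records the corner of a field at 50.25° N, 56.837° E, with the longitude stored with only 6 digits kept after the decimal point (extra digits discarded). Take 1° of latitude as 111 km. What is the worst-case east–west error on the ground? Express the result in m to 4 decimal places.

Truncating at 6 decimal places can drop up to a full unit in the last place, so the longitude may be off by as much as 1e-06°.
At latitude 50.25° a degree of longitude spans 111000 m × cos 50.25° = 111000 × 0.6394 ≈ 70977.7 m.
Maximum E–W displacement: 1e-06 × 70977.7 = 0.0709777 m.

0.0710 m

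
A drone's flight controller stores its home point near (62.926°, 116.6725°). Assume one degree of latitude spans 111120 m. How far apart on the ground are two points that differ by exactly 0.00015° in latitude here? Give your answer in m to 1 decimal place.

Along a meridian 0.00015° is 0.00015 × 111120 = 16.668 m.

16.7 m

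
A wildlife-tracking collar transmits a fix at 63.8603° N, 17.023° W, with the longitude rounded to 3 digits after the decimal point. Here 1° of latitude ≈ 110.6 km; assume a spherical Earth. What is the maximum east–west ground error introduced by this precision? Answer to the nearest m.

24 m

Rounding to 3 decimal places leaves the longitude within ±0.0005° of the true value.
One degree of longitude at 63.8603° is 110600 × cos 63.8603° ≈ 110600 × 0.4406 = 48726.1 m.
Maximum E–W displacement: 0.0005 × 48726.1 = 24.363 m.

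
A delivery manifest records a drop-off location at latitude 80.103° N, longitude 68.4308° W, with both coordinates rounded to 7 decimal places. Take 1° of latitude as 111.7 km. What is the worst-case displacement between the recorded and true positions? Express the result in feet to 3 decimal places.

0.019 feet

Rounding to 7 decimal places leaves each coordinate within ±5e-08° of the true value.
N–S: 5e-08° × 111700 m/° = 0.005585 m.
Longitude error → 5e-08 × 111700 × cos 80.103° = 5e-08 × 111700 × 0.1719 ≈ 0.000959936 m.
Combining orthogonally: (0.005585² + 0.000959936²)^½ ≈ 0.0056669 m.
In feet: 0.0056669 m ÷ 0.3048 ≈ 0.018592 ft.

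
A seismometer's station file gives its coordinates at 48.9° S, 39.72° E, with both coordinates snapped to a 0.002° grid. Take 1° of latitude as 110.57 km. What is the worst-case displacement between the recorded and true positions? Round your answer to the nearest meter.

With a 0.002° grid the true value lies within half a step, ±0.002°/2 = ±0.001°, of the stored one.
N–S: 0.001° × 110570 m/° = 110.57 m.
East–west component at 48.9°: 0.001° × 110570 × cos 48.9° ≈ 0.001 × 72686 ≈ 72.686 m.
The two errors are perpendicular, so the maximum displacement is √(110.57² + 72.686²) ≈ 132.321 m.

132 meters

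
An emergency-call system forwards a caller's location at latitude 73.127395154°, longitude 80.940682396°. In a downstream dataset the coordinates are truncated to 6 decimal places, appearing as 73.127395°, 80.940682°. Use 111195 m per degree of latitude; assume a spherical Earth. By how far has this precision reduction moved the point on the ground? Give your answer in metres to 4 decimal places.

The latitude changed by +0.000000154° and the longitude by +0.000000396°.
N–S: 0.000000154° × 111195 m/° = 0.017124 m.
East–west at this latitude: 0.000000396° × 111195 × cos 73.1274° ≈ 0.000000396 × 32273.8 = 0.0127804 m.
Distance: √(0.017124² + 0.0127804²) ≈ 0.0213675 m.

0.0214 metres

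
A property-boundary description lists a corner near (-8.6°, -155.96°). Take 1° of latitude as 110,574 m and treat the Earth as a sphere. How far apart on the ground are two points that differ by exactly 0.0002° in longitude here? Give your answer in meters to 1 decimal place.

21.9 meters

One degree of longitude here spans 110574 × cos 8.6° = 110574 × 0.9888 ≈ 109331 m; 0.0002° of that is 21.8661 m.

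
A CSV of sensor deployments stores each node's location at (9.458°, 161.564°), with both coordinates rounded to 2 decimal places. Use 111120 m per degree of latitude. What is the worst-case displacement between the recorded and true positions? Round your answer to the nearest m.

Rounding to 2 decimal places leaves each coordinate within ±0.005° of the true value.
North–south component: 0.005° × 111120 = 555.6 m.
Longitude error → 0.005 × 111120 × cos 9.458° = 0.005 × 111120 × 0.9864 ≈ 548.047 m.
Worst case both components are at the extreme and orthogonal: √(555.6² + 548.047²) ≈ 780.415 m.

780 m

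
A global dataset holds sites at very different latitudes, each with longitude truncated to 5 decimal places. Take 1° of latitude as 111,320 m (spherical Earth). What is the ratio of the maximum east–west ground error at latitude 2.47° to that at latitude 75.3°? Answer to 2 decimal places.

3.94

Truncating at 5 decimal places can drop up to a full unit in the last place, so the longitude may be off by as much as 1e-05°.
Error at 2.47° = 1e-05° × 111320 × cos 2.47° ≈ 1.1132 × 0.9991 = 1.1122 m.
Error at 75.3° = 1e-05° × 111320 × cos 75.3° ≈ 1.1132 × 0.2538 = 0.28248 m.
The ratio reduces to cos 2.47° / cos 75.3° = 0.9991/0.2538 ≈ 3.9371.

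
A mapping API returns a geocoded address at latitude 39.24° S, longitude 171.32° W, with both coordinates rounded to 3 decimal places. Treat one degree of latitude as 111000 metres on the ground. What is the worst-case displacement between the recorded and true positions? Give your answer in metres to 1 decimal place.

Rounding to 3 decimal places leaves each coordinate within ±0.0005° of the true value.
North–south component: 0.0005° × 111000 = 55.5 m.
E–W at 39.24°: 0.0005° × 111000 × cos 39.24° = 0.0005 × 111000 × 0.7745 ≈ 42.9849 m.
Combining orthogonally: (55.5² + 42.9849²)^½ ≈ 70.1994 m.

70.2 metres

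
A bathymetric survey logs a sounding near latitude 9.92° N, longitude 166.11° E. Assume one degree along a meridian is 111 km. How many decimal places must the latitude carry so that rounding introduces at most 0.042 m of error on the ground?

7 decimal places

One degree of latitude covers 111000 m.
N decimal places → at most half a unit in the last place, 0.5 × 10⁻ᴺ° = 111000/2 × 10⁻ᴺ m.
Setting 55500 × 10⁻ᴺ ≤ 0.042 gives 10ᴺ ≥ 1.321e+06, i.e. N ≥ 6.12.
So 7 decimal places suffice (0.00555 m); 6 would allow up to 0.0555 m.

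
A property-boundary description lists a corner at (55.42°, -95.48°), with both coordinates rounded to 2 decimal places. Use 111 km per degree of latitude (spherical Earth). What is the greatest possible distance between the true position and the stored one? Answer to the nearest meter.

Rounding to 2 decimal places leaves each coordinate within ±0.005° of the true value.
Latitude error → 0.005 × 111000 = 555 m along the meridian.
East–west component at 55.42°: 0.005° × 111000 × cos 55.42° ≈ 0.005 × 62998.8 ≈ 314.994 m.
The two errors are perpendicular, so the maximum displacement is √(555² + 314.994²) ≈ 638.158 m.

638 meters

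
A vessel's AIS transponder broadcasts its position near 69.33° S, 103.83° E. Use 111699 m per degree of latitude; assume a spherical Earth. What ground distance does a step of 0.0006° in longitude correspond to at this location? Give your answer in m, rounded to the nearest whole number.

24 m

0.0006° of longitude at 69.33° is 0.0006 × 111699 × cos 69.33° ≈ 0.0006 × 39428.1 = 23.6568 m.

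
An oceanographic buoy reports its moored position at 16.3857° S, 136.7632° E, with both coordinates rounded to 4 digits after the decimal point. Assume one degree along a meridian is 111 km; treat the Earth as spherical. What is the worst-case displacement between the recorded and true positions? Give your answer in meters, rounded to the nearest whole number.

Rounding to 4 decimal places leaves each coordinate within ±5e-05° of the true value.
N–S: 5e-05° × 111000 m/° = 5.55 m.
East–west component at 16.3857°: 5e-05° × 111000 × cos 16.3857° ≈ 5e-05 × 106492 ≈ 5.32458 m.
Worst case both components are at the extreme and orthogonal: √(5.55² + 5.32458²) ≈ 7.69114 m.

8 meters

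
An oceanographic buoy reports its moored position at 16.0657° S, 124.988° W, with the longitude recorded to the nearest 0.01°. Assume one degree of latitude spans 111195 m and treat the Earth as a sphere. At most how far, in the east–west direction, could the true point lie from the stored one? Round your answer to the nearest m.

534 m

Rounding to 2 decimal places leaves the longitude within ±0.005° of the true value.
Parallels shrink by cos φ, so at 16.0657° a degree of longitude is 111195 × 0.9609 ≈ 106852 m.
So at most 0.005° × 106852 ≈ 534.261 m east–west.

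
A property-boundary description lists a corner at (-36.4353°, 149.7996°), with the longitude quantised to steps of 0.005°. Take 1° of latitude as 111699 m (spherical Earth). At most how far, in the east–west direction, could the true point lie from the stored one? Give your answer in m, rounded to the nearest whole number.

225 m

With a 0.005° grid the true value lies within half a step, ±0.005°/2 = ±0.0025°, of the stored one.
Parallels shrink by cos φ, so at 36.4353° a degree of longitude is 111699 × 0.8045 ≈ 89865 m.
East–west error: 0.0025° × 89865 m/° ≈ 224.662 m.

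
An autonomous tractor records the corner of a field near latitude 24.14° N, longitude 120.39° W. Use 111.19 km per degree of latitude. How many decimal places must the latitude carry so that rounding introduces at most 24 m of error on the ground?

4

One degree of latitude covers 111190 m.
Rounding to N decimal places gives at most 0.5 × 10⁻ᴺ degrees of error, i.e. 0.5 × 10⁻ᴺ × 111190 m.
Need 0.5 × 111190 × 10⁻ᴺ ≤ 24 → 10⁻ᴺ ≤ 4.317e-04, so N ≥ 3.36.
So 4 decimal places suffice (5.56 m); 3 would allow up to 55.6 m.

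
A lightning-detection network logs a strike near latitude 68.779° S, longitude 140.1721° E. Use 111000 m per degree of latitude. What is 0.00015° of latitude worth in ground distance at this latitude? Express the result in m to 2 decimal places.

16.65 m

0.00015° × 111000 m/° = 16.65 m.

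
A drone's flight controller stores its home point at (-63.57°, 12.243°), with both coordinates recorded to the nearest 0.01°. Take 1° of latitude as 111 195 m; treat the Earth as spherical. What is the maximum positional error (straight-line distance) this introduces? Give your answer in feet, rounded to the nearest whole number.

1997 feet

Rounding to 2 decimal places leaves each coordinate within ±0.005° of the true value.
North–south component: 0.005° × 111195 = 555.975 m.
Longitude error → 0.005 × 111195 × cos 63.57° = 0.005 × 111195 × 0.4451 ≈ 247.467 m.
The two errors are perpendicular, so the maximum displacement is √(555.975² + 247.467²) ≈ 608.562 m.
Converting: 608.562 m × 3.2808 ft/m ≈ 1996.6 ft.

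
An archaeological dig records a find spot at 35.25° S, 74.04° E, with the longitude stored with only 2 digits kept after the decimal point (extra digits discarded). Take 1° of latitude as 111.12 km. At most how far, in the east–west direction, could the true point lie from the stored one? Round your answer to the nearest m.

Truncating at 2 decimal places can drop up to a full unit in the last place, so the longitude may be off by as much as 0.01°.
One degree of longitude at 35.25° is 111120 × cos 35.25° ≈ 111120 × 0.8166 = 90745.2 m.
Maximum E–W displacement: 0.01 × 90745.2 = 907.452 m.

907 m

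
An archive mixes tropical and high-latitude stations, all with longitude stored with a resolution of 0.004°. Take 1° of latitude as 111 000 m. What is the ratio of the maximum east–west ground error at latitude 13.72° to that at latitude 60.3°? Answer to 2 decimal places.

With a 0.004° grid the true value lies within half a step, ±0.004°/2 = ±0.002°, of the stored one.
At 13.72°: 0.002° × 111000 × cos 13.72° = 0.002 × 111000 × 0.9715 ≈ 215.67 m.
Error at 60.3° = 0.002° × 111000 × cos 60.3° ≈ 222 × 0.4955 = 109.99 m.
The ratio reduces to cos 13.72° / cos 60.3° = 0.9715/0.4955 ≈ 1.9607.

1.96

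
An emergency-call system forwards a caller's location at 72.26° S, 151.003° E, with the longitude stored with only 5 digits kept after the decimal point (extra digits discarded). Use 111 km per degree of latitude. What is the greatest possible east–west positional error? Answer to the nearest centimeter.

Truncating at 5 decimal places can drop up to a full unit in the last place, so the longitude may be off by as much as 1e-05°.
One degree of longitude at 72.26° is 111000 × cos 72.26° ≈ 111000 × 0.3047 = 33821.5 m.
So at most 1e-05° × 33821.5 ≈ 0.338215 m east–west.
That is 0.338215 m = 33.821 cm.

34 centimeters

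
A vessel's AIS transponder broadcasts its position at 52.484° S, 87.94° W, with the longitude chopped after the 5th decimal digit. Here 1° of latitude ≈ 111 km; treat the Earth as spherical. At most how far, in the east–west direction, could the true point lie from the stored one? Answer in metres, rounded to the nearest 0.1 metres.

Truncating at 5 decimal places can drop up to a full unit in the last place, so the longitude may be off by as much as 1e-05°.
One degree of longitude at 52.484° is 111000 × cos 52.484° ≈ 111000 × 0.6090 = 67597.1 m.
East–west error: 1e-05° × 67597.1 m/° ≈ 0.675971 m.

0.7 metres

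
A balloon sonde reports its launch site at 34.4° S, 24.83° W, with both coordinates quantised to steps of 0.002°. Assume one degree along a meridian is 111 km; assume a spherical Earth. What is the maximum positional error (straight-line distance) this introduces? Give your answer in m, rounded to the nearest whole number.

144 m

With a 0.002° grid the true value lies within half a step, ±0.002°/2 = ±0.001°, of the stored one.
Latitude error → 0.001 × 111000 = 111 m along the meridian.
East–west component at 34.4°: 0.001° × 111000 × cos 34.4° ≈ 0.001 × 91587.6 ≈ 91.5876 m.
Combining orthogonally: (111² + 91.5876²)^½ ≈ 143.907 m.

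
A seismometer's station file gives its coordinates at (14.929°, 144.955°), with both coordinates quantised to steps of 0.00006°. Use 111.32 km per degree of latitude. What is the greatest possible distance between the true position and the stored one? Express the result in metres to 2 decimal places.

4.64 metres

With a 0.00006° grid the true value lies within half a step, ±0.00006°/2 = ±3e-05°, of the stored one.
N–S: 3e-05° × 111320 m/° = 3.3396 m.
Longitude error → 3e-05 × 111320 × cos 14.929° = 3e-05 × 111320 × 0.9662 ≈ 3.22687 m.
The two errors are perpendicular, so the maximum displacement is √(3.3396² + 3.22687²) ≈ 4.64388 m.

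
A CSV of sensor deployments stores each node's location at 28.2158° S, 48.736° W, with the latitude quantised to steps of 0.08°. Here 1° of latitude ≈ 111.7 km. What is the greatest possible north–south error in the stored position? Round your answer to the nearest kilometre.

With a 0.08° grid the true value lies within half a step, ±0.08°/2 = ±0.04°, of the stored one.
North–south distance: 0.04° × 111700 m/° = 4468 m.
That is 4468 m = 4.468 km.

4 kilometres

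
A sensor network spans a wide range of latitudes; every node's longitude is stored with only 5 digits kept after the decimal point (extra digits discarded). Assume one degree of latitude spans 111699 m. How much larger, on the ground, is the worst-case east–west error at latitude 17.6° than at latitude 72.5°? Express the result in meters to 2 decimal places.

Truncating at 5 decimal places can drop up to a full unit in the last place, so the longitude may be off by as much as 1e-05°.
At 17.6°: 1e-05° × 111699 × cos 17.6° = 1e-05 × 111699 × 0.9532 ≈ 1.0647 m.
At 72.5°: 1e-05° × 111699 × cos 72.5° = 1e-05 × 111699 × 0.3007 ≈ 0.33589 m.
Difference: 1.0647 − 0.33589 = 0.72882 m.

0.73 meters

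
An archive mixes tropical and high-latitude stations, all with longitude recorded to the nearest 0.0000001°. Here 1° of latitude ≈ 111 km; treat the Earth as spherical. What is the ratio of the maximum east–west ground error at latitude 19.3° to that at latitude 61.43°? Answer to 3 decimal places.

Rounding to 7 decimal places leaves the longitude within ±5e-08° of the true value.
Error at 19.3° = 5e-08° × 111000 × cos 19.3° ≈ 0.00555 × 0.9438 = 0.0052381 m.
At 61.43°: 5e-08° × 111000 × cos 61.43° = 5e-08 × 111000 × 0.4782 ≈ 0.0026542 m.
Ratio: 0.0052381 / 0.0026542 = cos 19.3° / cos 61.43° ≈ 1.9735.

1.974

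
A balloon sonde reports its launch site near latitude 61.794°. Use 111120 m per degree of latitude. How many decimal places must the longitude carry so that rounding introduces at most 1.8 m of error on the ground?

At 61.794° one degree of longitude covers 111120 × cos 61.794° ≈ 111120 × 0.4726 ≈ 52520.1 m.
N decimal places → at most half a unit in the last place, 0.5 × 10⁻ᴺ° = 52520.1/2 × 10⁻ᴺ m.
Setting 26260 × 10⁻ᴺ ≤ 1.8 gives 10ᴺ ≥ 1.459e+04, i.e. N ≥ 4.16.
So 5 decimal places suffice (0.263 m); 4 would allow up to 2.63 m.

5 decimal places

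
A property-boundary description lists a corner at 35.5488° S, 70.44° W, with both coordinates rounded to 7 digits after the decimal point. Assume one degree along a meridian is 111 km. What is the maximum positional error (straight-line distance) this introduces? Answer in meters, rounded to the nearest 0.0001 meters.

0.0072 meters

Rounding to 7 decimal places leaves each coordinate within ±5e-08° of the true value.
Latitude error → 5e-08 × 111000 = 0.00555 m along the meridian.
Longitude error → 5e-08 × 111000 × cos 35.5488° = 5e-08 × 111000 × 0.8136 ≈ 0.00451559 m.
Combining orthogonally: (0.00555² + 0.00451559²)^½ ≈ 0.00715493 m.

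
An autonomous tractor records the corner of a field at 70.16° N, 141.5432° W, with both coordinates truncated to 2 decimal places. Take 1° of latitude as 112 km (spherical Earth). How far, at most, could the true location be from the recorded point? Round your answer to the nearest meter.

1183 meters

Truncating at 2 decimal places can drop up to a full unit in the last place, so each coordinate may be off by as much as 0.01°.
Latitude error → 0.01 × 112000 = 1120 m along the meridian.
East–west component at 70.16°: 0.01° × 112000 × cos 70.16° ≈ 0.01 × 38012.2 ≈ 380.122 m.
Worst case both components are at the extreme and orthogonal: √(1120² + 380.122²) ≈ 1182.75 m.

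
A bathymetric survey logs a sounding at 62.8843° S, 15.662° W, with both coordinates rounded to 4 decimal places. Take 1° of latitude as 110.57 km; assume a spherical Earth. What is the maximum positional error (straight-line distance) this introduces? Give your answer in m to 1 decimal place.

6.1 m

Rounding to 4 decimal places leaves each coordinate within ±5e-05° of the true value.
Latitude error → 5e-05 × 110570 = 5.5285 m along the meridian.
E–W at 62.8843°: 5e-05° × 110570 × cos 62.8843° = 5e-05 × 110570 × 0.4558 ≈ 2.51983 m.
Worst case both components are at the extreme and orthogonal: √(5.5285² + 2.51983²) ≈ 6.07568 m.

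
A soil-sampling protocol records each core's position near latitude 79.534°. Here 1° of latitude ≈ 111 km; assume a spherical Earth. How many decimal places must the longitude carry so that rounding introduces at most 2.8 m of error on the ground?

At 79.534° one degree of longitude covers 111000 × cos 79.534° ≈ 111000 × 0.1817 ≈ 20163.4 m.
Rounding to N decimal places gives at most 0.5 × 10⁻ᴺ degrees of error, i.e. 0.5 × 10⁻ᴺ × 20163.4 m.
Need 0.5 × 20163.4 × 10⁻ᴺ ≤ 2.8 → 10⁻ᴺ ≤ 2.777e-04, so N ≥ 3.56.
So 4 decimal places suffice (1.01 m); 3 would allow up to 10.1 m.

4 decimal places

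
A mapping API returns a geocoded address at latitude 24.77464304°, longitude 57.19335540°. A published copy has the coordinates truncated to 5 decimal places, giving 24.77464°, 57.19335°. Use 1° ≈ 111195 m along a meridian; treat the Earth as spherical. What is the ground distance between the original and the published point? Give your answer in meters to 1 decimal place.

0.6 meters

The latitude changed by +0.00000304° and the longitude by +0.00000540°.
North–south shift: 0.00000304 × 111195 = 0.338033 m.
East–west at this latitude: 0.00000540° × 111195 × cos 24.7746° ≈ 0.00000540 × 100961 = 0.545189 m.
Hypotenuse of the two orthogonal shifts: √(0.338033² + 0.545189²) = 0.641481 m.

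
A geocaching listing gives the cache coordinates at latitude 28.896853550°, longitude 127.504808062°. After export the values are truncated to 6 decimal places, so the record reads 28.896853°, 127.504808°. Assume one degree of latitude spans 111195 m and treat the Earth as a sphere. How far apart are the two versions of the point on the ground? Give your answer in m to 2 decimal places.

The latitude changed by +0.000000550° and the longitude by +0.000000062°.
N–S: 0.000000550° × 111195 m/° = 0.0611572 m.
East–west at this latitude: 0.000000062° × 111195 × cos 28.8969° ≈ 0.000000062 × 97350.2 = 0.00603571 m.
Distance: √(0.0611572² + 0.00603571²) ≈ 0.0614544 m.

0.06 m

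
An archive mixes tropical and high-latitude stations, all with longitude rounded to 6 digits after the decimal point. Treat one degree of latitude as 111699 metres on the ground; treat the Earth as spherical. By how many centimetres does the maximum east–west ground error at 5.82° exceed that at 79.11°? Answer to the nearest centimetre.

Rounding to 6 decimal places leaves the longitude within ±5e-07° of the true value.
Error at 5.82° = 5e-07° × 111699 × cos 5.82° ≈ 0.055849 × 0.9948 = 0.055562 m.
Error at 79.11° = 5e-07° × 111699 × cos 79.11° ≈ 0.055849 × 0.1889 = 0.010551 m.
Difference: 0.055562 − 0.010551 = 0.04501 m.
That is 0.0450103 m = 4.501 cm.

5 centimetres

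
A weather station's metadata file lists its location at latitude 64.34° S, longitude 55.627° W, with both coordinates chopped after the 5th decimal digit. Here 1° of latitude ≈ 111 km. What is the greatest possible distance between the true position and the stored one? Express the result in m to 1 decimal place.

Truncating at 5 decimal places can drop up to a full unit in the last place, so each coordinate may be off by as much as 1e-05°.
Latitude error → 1e-05 × 111000 = 1.11 m along the meridian.
E–W at 64.34°: 1e-05° × 111000 × cos 64.34° = 1e-05 × 111000 × 0.4330 ≈ 0.480663 m.
Combining orthogonally: (1.11² + 0.480663²)^½ ≈ 1.2096 m.

1.2 m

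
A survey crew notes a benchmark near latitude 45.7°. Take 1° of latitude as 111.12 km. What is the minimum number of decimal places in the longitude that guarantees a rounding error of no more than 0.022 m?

7 decimal places

At 45.7° one degree of longitude covers 111120 × cos 45.7° ≈ 111120 × 0.6984 ≈ 77607.9 m.
N decimal places → at most half a unit in the last place, 0.5 × 10⁻ᴺ° = 77607.9/2 × 10⁻ᴺ m.
Need 0.5 × 77607.9 × 10⁻ᴺ ≤ 0.022 → 10⁻ᴺ ≤ 5.670e-07, so N ≥ 6.25.
At 6 places the error can reach 0.0388 m, but 7 places keeps it to 0.00388 m.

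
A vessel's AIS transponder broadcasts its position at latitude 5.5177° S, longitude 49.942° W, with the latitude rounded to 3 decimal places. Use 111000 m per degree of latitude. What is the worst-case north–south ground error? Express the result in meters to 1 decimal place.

Rounding to 3 decimal places leaves the latitude within ±0.0005° of the true value.
So the N–S error is at most 0.0005 × 111000 = 55.5 m.

55.5 meters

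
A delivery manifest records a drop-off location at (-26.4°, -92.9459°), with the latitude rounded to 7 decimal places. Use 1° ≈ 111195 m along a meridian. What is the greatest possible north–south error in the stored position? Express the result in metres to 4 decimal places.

0.0056 metres

Rounding to 7 decimal places leaves the latitude within ±5e-08° of the true value.
So the N–S error is at most 5e-08 × 111195 = 0.00555975 m.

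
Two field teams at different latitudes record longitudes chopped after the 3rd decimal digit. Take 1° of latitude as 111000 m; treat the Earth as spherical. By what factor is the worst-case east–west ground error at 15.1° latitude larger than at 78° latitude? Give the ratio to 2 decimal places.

4.64

Truncating at 3 decimal places can drop up to a full unit in the last place, so the longitude may be off by as much as 0.001°.
At 15.1°: 0.001° × 111000 × cos 15.1° = 0.001 × 111000 × 0.9655 ≈ 107.17 m.
Error at 78° = 0.001° × 111000 × cos 78° ≈ 111 × 0.2079 = 23.078 m.
Ratio: 107.17 / 23.078 = cos 15.1° / cos 78° ≈ 4.6437.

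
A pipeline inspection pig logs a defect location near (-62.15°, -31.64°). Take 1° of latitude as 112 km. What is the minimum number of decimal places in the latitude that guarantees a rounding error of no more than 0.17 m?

6

One degree of latitude covers 112000 m.
Rounding to N decimal places gives at most 0.5 × 10⁻ᴺ degrees of error, i.e. 0.5 × 10⁻ᴺ × 112000 m.
Need 0.5 × 112000 × 10⁻ᴺ ≤ 0.17 → 10⁻ᴺ ≤ 3.036e-06, so N ≥ 5.52.
So 6 decimal places suffice (0.056 m); 5 would allow up to 0.56 m.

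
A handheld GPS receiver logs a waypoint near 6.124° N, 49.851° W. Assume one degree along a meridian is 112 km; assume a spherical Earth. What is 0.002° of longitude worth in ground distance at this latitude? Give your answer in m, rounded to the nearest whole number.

223 m

0.002° of longitude at 6.124° is 0.002 × 112000 × cos 6.124° ≈ 0.002 × 111361 = 222.722 m.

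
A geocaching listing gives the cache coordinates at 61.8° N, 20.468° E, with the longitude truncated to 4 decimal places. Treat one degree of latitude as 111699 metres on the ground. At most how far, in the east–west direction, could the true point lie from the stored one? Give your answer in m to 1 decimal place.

Truncating at 4 decimal places can drop up to a full unit in the last place, so the longitude may be off by as much as 0.0001°.
At latitude 61.8° a degree of longitude spans 111699 m × cos 61.8° = 111699 × 0.4726 ≈ 52783.4 m.
So at most 0.0001° × 52783.4 ≈ 5.27834 m east–west.

5.3 m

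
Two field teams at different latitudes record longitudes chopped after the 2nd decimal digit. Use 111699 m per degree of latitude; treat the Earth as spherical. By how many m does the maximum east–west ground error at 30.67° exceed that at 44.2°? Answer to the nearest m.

160 m

Truncating at 2 decimal places can drop up to a full unit in the last place, so the longitude may be off by as much as 0.01°.
At 30.67°: 0.01° × 111699 × cos 30.67° = 0.01 × 111699 × 0.8601 ≈ 960.74 m.
At 44.2°: 0.01° × 111699 × cos 44.2° = 0.01 × 111699 × 0.7169 ≈ 800.78 m.
So the lower-latitude error exceeds the higher by 960.74 − 800.78 = 159.96 m.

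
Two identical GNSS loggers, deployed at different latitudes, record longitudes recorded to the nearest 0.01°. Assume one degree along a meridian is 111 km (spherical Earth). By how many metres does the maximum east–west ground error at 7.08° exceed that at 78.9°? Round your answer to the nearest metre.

Rounding to 2 decimal places leaves the longitude within ±0.005° of the true value.
Error at 7.08° = 0.005° × 111000 × cos 7.08° ≈ 555 × 0.9924 = 550.77 m.
At 78.9°: 0.005° × 111000 × cos 78.9° = 0.005 × 111000 × 0.1925 ≈ 106.85 m.
So the lower-latitude error exceeds the higher by 550.77 − 106.85 = 443.92 m.

444 metres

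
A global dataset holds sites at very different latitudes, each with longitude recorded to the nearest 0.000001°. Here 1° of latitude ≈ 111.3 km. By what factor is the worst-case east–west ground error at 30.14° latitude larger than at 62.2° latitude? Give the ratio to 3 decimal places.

Rounding to 6 decimal places leaves the longitude within ±5e-07° of the true value.
At 30.14°: 5e-07° × 111300 × cos 30.14° = 5e-07 × 111300 × 0.8648 ≈ 0.048126 m.
At 62.2°: 5e-07° × 111300 × cos 62.2° = 5e-07 × 111300 × 0.4664 ≈ 0.025954 m.
The ratio reduces to cos 30.14° / cos 62.2° = 0.8648/0.4664 ≈ 1.8543.

1.854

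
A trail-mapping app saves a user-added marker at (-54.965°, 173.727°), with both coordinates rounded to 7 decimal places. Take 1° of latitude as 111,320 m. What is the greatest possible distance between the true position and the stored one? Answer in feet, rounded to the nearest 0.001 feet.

Rounding to 7 decimal places leaves each coordinate within ±5e-08° of the true value.
North–south component: 5e-08° × 111320 = 0.005566 m.
E–W at 54.965°: 5e-08° × 111320 × cos 54.965° = 5e-08 × 111320 × 0.5741 ≈ 0.00319531 m.
The two errors are perpendicular, so the maximum displacement is √(0.005566² + 0.00319531²) ≈ 0.00641797 m.
In feet: 0.00641797 m ÷ 0.3048 ≈ 0.021056 ft.

0.021 feet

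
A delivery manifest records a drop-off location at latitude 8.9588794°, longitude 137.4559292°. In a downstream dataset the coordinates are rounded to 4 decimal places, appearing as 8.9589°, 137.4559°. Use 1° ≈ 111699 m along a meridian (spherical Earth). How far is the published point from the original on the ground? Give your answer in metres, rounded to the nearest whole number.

Δlat = 8.9588794 − 8.9589 = -0.0000206°; Δlon = 137.4559292 − 137.4559 = +0.0000292°.
N–S: -0.0000206° × 111699 m/° = -2.301 m.
E–W at 8.9589°: 0.0000292° × 111699 × cos 8.9589° = 0.0000292 × 111699 × 0.9878 ≈ 3.22182 m.
Hypotenuse of the two orthogonal shifts: √(2.301² + 3.22182²) = 3.95913 m.

4 metres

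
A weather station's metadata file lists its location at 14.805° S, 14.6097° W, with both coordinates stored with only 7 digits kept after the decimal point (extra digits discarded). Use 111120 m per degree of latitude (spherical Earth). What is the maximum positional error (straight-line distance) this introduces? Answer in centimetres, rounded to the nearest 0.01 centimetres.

Truncating at 7 decimal places can drop up to a full unit in the last place, so each coordinate may be off by as much as 1e-07°.
N–S: 1e-07° × 111120 m/° = 0.011112 m.
E–W at 14.805°: 1e-07° × 111120 × cos 14.805° = 1e-07 × 111120 × 0.9668 ≈ 0.0107431 m.
Combining orthogonally: (0.011112² + 0.0107431²)^½ ≈ 0.0154561 m.
That is 0.0154561 m = 1.5456 cm.

1.55 centimetres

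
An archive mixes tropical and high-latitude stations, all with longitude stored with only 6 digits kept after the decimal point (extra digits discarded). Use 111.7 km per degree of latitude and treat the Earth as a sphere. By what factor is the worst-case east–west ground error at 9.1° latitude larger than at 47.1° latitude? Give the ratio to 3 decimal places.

Truncating at 6 decimal places can drop up to a full unit in the last place, so the longitude may be off by as much as 1e-06°.
Error at 9.1° = 1e-06° × 111700 × cos 9.1° ≈ 0.1117 × 0.9874 = 0.11029 m.
Error at 47.1° = 1e-06° × 111700 × cos 47.1° ≈ 0.1117 × 0.6807 = 0.076037 m.
Ratio: 0.11029 / 0.076037 = cos 9.1° / cos 47.1° ≈ 1.4505.

1.451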